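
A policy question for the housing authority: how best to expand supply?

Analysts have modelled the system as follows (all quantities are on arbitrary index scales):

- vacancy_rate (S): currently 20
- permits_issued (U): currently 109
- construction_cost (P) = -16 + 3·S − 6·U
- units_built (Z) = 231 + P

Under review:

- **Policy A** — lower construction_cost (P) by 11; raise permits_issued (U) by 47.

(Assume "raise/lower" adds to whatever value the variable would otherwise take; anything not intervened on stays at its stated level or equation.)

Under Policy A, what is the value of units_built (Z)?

-672

Policy A (P − 11, U + 47):
  S = 20
  U = 109 + 47 = 156
  P = -16 + 3·20 − 6·156 (−11 from intervention) = -903
  Z = 231 + (-903) = -672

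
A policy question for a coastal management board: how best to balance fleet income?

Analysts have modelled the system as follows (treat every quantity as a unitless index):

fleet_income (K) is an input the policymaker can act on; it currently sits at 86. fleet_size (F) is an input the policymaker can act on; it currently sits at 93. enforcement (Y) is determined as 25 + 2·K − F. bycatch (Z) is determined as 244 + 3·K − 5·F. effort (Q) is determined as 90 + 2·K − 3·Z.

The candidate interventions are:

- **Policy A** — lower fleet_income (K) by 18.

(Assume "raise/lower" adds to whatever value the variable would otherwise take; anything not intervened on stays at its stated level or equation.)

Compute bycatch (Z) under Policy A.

-17

Policy A (K − 18):
  K = 86 − 18 = 68
  F = 93
  Z = 244 + 3·68 − 5·93 = -17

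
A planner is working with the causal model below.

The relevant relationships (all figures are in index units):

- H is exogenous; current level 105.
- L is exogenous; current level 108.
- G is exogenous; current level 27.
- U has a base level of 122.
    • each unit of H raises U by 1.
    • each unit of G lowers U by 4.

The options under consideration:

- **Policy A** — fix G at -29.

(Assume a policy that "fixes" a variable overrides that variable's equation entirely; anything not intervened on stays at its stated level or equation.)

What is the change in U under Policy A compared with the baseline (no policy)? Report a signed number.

Baseline:
  H = 105
  G = 27
  U = 122 + 105 − 4·27 = 119
Policy A (G := -29):
  H = 105
  G = -29
  U = 122 + 105 − 4·(-29) = 343
Change in U: 343 − 119 = 224

224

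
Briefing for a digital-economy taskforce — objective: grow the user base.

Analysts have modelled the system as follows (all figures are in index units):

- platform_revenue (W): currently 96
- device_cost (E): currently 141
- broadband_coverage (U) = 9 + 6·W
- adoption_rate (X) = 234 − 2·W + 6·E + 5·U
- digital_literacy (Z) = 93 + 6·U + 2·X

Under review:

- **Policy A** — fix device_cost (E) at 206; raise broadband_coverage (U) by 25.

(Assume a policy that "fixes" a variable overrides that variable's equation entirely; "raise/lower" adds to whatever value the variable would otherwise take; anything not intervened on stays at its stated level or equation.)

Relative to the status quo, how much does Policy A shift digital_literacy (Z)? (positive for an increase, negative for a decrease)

1180

Baseline:
  W = 96
  E = 141
  U = 9 + 6·96 = 585
  X = 234 − 2·96 + 6·141 + 5·585 = 3813
  Z = 93 + 6·585 + 2·3813 = 11229
Policy A (E := 206, U + 25):
  W = 96
  E = 206
  U = 9 + 6·96 (+25 from intervention) = 610
  X = 234 − 2·96 + 6·206 + 5·610 = 4328
  Z = 93 + 6·610 + 2·4328 = 12409
Change in Z: 12409 − 11229 = 1180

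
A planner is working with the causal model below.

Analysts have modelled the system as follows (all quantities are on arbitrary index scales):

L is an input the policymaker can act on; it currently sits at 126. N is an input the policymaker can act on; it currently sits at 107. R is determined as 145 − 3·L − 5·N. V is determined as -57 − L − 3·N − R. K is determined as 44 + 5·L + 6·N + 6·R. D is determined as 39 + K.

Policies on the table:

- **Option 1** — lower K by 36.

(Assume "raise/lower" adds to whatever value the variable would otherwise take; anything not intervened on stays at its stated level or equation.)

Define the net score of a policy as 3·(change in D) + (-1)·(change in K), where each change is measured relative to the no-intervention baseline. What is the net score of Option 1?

Baseline:
  L = 126
  N = 107
  R = 145 − 3·126 − 5·107 = -768
  K = 44 + 5·126 + 6·107 + 6·(-768) = -3292
  D = 39 + (-3292) = -3253
Option 1 (K − 36):
  L = 126
  N = 107
  R = 145 − 3·126 − 5·107 = -768
  K = 44 + 5·126 + 6·107 + 6·(-768) (−36 from intervention) = -3328
  D = 39 + (-3328) = -3289
ΔD = -3289 − (-3253) = -36; ΔK = -3328 − (-3292) = -36
Score = 3·(-36) + (-1)·(-36) = -72

-72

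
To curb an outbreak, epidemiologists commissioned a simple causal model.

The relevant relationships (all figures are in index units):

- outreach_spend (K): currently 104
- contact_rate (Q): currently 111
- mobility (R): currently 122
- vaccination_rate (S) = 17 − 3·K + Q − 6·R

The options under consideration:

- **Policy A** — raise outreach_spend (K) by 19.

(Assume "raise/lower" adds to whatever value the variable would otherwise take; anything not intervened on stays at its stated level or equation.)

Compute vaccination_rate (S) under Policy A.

Policy A (K + 19):
  K = 104 + 19 = 123
  Q = 111
  R = 122
  S = 17 − 3·123 + 111 − 6·122 = -973

-973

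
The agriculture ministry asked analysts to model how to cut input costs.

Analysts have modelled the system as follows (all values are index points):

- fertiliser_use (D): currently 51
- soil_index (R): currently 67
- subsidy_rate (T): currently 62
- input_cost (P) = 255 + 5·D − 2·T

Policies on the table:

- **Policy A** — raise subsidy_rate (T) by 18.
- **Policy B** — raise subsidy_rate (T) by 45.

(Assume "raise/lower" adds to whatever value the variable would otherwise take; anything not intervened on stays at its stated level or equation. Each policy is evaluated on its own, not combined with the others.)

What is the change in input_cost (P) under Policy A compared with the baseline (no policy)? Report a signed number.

Baseline:
  D = 51
  T = 62
  P = 255 + 5·51 − 2·62 = 386
Policy A (T + 18):
  D = 51
  T = 62 + 18 = 80
  P = 255 + 5·51 − 2·80 = 350
Change in P: 350 − 386 = -36

-36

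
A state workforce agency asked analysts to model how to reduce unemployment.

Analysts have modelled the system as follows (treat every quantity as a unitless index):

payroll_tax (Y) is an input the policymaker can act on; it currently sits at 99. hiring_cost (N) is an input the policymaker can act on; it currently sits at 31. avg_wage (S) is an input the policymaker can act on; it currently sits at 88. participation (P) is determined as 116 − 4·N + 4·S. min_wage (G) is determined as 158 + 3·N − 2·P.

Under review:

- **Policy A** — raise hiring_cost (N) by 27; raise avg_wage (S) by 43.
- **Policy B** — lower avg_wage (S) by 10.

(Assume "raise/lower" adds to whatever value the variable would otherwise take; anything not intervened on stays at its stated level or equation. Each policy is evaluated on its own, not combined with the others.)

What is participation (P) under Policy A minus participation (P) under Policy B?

Policy A (N + 27, S + 43):
  N = 31 + 27 = 58
  S = 88 + 43 = 131
  P = 116 − 4·58 + 4·131 = 408
Policy B (S − 10):
  N = 31
  S = 88 − 10 = 78
  P = 116 − 4·31 + 4·78 = 304
P: 408 − 304 = 104

104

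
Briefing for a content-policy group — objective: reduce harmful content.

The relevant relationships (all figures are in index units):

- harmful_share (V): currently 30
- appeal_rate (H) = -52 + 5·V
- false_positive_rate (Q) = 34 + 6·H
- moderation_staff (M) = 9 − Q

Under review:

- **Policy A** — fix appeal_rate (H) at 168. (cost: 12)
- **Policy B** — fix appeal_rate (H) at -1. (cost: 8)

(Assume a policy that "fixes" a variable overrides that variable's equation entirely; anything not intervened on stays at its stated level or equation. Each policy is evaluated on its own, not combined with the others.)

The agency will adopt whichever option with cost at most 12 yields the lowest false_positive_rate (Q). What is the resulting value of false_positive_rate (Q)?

Policy A (H := 168):
  V = 30
  H = 168
  Q = 34 + 6·168 = 1042
Policy B (H := -1):
  V = 30
  H = -1
  Q = 34 + 6·(-1) = 28
Comparing — Policy A: Q=1042, Policy B: Q=28. Lowest is 28 (Policy B).

28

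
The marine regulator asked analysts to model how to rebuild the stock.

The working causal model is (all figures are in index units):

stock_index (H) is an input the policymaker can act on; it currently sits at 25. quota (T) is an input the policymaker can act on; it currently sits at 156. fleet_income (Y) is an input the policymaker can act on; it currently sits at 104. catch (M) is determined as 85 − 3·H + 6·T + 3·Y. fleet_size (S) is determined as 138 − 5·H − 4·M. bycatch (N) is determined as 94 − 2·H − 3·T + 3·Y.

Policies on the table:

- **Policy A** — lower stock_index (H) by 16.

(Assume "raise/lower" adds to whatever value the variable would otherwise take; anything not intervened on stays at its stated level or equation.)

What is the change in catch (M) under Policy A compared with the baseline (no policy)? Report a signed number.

48

Baseline:
  H = 25
  T = 156
  Y = 104
  M = 85 − 3·25 + 6·156 + 3·104 = 1258
Policy A (H − 16):
  H = 25 − 16 = 9
  T = 156
  Y = 104
  M = 85 − 3·9 + 6·156 + 3·104 = 1306
Change in M: 1306 − 1258 = 48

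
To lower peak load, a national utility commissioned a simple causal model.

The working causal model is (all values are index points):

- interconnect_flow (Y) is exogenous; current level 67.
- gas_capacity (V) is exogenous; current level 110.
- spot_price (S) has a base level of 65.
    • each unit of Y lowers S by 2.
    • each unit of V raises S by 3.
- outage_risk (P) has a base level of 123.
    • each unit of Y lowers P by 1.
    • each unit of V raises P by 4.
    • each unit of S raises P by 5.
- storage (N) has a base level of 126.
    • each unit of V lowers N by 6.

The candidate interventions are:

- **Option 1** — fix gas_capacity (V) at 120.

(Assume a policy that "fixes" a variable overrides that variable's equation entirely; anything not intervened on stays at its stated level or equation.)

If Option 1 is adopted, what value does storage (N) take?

Option 1 (V := 120):
  V = 120
  N = 126 − 6·120 = -594

-594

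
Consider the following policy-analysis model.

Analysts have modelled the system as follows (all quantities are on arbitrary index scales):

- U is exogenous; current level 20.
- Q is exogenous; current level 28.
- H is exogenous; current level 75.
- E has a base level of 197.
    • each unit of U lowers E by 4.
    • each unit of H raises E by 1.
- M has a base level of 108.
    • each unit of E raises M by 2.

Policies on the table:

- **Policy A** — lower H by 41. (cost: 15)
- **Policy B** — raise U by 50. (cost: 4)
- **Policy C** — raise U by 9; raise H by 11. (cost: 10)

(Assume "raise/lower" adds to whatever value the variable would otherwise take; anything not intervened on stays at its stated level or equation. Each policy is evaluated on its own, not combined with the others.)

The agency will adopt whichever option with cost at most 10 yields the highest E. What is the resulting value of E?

167

Policy B (U + 50):
  U = 20 + 50 = 70
  H = 75
  E = 197 − 4·70 + 75 = -8
Policy C (U + 9, H + 11):
  U = 20 + 9 = 29
  H = 75 + 11 = 86
  E = 197 − 4·29 + 86 = 167
Comparing — Policy B: E=-8, Policy C: E=167. Highest is 167 (Policy C).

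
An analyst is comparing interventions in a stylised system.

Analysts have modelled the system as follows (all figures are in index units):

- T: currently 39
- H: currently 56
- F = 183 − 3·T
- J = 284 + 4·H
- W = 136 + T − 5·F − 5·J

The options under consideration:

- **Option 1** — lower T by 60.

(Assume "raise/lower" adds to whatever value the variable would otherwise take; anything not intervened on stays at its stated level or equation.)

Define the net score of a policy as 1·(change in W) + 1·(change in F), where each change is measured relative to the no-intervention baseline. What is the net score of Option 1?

Baseline:
  T = 39
  H = 56
  F = 183 − 3·39 = 66
  J = 284 + 4·56 = 508
  W = 136 + 39 − 5·66 − 5·508 = -2695
Option 1 (T − 60):
  T = 39 − 60 = -21
  H = 56
  F = 183 − 3·(-21) = 246
  J = 284 + 4·56 = 508
  W = 136 + (-21) − 5·246 − 5·508 = -3655
ΔW = -3655 − (-2695) = -960; ΔF = 246 − 66 = 180
Score = 1·(-960) + 1·180 = -780

-780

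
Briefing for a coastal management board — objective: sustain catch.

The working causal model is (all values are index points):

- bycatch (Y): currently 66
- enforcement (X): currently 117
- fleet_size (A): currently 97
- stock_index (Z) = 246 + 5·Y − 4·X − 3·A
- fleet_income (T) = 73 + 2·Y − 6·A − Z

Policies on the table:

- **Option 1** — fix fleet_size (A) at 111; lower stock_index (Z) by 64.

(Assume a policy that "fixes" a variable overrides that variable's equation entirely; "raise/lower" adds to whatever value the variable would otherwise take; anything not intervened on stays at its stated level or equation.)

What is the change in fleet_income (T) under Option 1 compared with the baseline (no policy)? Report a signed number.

22

Baseline:
  Y = 66
  X = 117
  A = 97
  Z = 246 + 5·66 − 4·117 − 3·97 = -183
  T = 73 + 2·66 − 6·97 − (-183) = -194
Option 1 (A := 111, Z − 64):
  Y = 66
  X = 117
  A = 111
  Z = 246 + 5·66 − 4·117 − 3·111 (−64 from intervention) = -289
  T = 73 + 2·66 − 6·111 − (-289) = -172
Change in T: -172 − (-194) = 22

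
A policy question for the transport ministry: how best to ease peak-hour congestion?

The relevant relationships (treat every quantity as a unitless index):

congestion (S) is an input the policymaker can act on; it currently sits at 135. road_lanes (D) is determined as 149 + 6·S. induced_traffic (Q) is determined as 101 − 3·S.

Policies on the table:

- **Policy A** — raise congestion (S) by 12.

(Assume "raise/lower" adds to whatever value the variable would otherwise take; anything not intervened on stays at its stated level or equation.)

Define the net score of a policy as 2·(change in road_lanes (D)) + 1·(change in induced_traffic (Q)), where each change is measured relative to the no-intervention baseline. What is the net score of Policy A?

108

Baseline:
  S = 135
  D = 149 + 6·135 = 959
  Q = 101 − 3·135 = -304
Policy A (S + 12):
  S = 135 + 12 = 147
  D = 149 + 6·147 = 1031
  Q = 101 − 3·147 = -340
ΔD = 1031 − 959 = 72; ΔQ = -340 − (-304) = -36
Score = 2·72 + 1·(-36) = 108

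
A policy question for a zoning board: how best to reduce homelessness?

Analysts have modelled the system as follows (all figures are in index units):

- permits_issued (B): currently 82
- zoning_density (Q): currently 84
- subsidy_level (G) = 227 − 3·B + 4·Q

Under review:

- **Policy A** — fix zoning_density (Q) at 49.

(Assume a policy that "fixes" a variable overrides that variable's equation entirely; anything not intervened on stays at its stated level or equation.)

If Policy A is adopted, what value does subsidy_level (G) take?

177

Policy A (Q := 49):
  B = 82
  Q = 49
  G = 227 − 3·82 + 4·49 = 177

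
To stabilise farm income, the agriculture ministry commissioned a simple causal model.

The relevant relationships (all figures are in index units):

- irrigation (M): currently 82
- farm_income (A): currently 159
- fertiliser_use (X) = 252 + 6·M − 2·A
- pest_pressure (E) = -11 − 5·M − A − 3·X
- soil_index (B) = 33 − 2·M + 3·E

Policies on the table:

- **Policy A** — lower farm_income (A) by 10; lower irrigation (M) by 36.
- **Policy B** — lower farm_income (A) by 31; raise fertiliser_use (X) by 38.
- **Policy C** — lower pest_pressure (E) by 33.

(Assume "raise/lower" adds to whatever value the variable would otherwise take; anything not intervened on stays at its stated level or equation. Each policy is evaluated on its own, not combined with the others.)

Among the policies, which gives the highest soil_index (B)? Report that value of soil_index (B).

-3299

Policy A (A − 10, M − 36):
  M = 82 − 36 = 46
  A = 159 − 10 = 149
  X = 252 + 6·46 − 2·149 = 230
  E = -11 − 5·46 − 149 − 3·230 = -1080
  B = 33 − 2·46 + 3·(-1080) = -3299
Policy B (A − 31, X + 38):
  M = 82
  A = 159 − 31 = 128
  X = 252 + 6·82 − 2·128 (+38 from intervention) = 526
  E = -11 − 5·82 − 128 − 3·526 = -2127
  B = 33 − 2·82 + 3·(-2127) = -6512
Policy C (E − 33):
  M = 82
  A = 159
  X = 252 + 6·82 − 2·159 = 426
  E = -11 − 5·82 − 159 − 3·426 (−33 from intervention) = -1891
  B = 33 − 2·82 + 3·(-1891) = -5804
Comparing — Policy A: B=-3299, Policy B: B=-6512, Policy C: B=-5804. Highest is -3299 (Policy A).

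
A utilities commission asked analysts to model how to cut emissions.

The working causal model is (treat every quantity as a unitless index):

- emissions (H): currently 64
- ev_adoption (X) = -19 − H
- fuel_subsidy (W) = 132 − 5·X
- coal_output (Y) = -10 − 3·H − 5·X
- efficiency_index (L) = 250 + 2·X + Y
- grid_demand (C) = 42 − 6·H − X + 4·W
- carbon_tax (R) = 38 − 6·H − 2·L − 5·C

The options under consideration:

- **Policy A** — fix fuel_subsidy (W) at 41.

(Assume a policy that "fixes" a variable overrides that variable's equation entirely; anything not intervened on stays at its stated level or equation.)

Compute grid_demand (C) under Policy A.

Policy A (W := 41):
  H = 64
  X = -19 − 64 = -83
  W = 41
  C = 42 − 6·64 − (-83) + 4·41 = -95

-95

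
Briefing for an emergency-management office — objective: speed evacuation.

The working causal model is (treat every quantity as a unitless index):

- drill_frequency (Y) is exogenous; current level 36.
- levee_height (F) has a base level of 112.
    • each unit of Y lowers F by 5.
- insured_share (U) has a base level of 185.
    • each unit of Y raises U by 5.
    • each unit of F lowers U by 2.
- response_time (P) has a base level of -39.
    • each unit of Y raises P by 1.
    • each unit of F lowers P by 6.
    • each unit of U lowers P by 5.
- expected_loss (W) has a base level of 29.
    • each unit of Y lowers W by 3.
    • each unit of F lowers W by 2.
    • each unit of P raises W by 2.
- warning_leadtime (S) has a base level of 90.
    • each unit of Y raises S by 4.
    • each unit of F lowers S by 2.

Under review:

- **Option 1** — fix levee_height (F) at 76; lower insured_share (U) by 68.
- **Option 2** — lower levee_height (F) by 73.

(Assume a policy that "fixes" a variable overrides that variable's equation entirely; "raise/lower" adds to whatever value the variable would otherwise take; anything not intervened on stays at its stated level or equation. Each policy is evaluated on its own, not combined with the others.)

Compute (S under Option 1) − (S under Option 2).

-434

Option 1 (F := 76, U − 68):
  Y = 36
  F = 76
  S = 90 + 4·36 − 2·76 = 82
Option 2 (F − 73):
  Y = 36
  F = 112 − 5·36 (−73 from intervention) = -141
  S = 90 + 4·36 − 2·(-141) = 516
S: 82 − 516 = -434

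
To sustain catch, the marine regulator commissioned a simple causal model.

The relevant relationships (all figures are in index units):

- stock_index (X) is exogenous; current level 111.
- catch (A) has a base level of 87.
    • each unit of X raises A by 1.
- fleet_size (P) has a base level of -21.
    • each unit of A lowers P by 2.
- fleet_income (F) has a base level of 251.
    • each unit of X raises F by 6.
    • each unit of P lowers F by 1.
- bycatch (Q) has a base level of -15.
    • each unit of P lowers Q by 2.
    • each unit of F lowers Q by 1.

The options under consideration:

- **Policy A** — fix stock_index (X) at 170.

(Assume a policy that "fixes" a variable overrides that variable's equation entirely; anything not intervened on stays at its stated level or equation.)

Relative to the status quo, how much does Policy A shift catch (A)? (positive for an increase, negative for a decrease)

Baseline:
  X = 111
  A = 87 + 111 = 198
Policy A (X := 170):
  X = 170
  A = 87 + 170 = 257
Change in A: 257 − 198 = 59

59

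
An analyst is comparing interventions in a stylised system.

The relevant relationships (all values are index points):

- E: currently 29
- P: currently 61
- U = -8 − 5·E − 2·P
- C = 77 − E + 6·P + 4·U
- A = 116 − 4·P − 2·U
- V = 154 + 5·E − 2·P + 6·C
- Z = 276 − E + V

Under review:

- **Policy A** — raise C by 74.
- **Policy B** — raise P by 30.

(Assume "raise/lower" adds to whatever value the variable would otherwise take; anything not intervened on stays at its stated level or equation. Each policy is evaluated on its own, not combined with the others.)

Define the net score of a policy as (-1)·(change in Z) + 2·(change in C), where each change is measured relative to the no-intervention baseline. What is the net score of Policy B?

Baseline:
  E = 29
  P = 61
  U = -8 − 5·29 − 2·61 = -275
  C = 77 − 29 + 6·61 + 4·(-275) = -686
  V = 154 + 5·29 − 2·61 + 6·(-686) = -3939
  Z = 276 − 29 + (-3939) = -3692
Policy B (P + 30):
  E = 29
  P = 61 + 30 = 91
  U = -8 − 5·29 − 2·91 = -335
  C = 77 − 29 + 6·91 + 4·(-335) = -746
  V = 154 + 5·29 − 2·91 + 6·(-746) = -4359
  Z = 276 − 29 + (-4359) = -4112
ΔZ = -4112 − (-3692) = -420; ΔC = -746 − (-686) = -60
Score = (-1)·(-420) + 2·(-60) = 300

300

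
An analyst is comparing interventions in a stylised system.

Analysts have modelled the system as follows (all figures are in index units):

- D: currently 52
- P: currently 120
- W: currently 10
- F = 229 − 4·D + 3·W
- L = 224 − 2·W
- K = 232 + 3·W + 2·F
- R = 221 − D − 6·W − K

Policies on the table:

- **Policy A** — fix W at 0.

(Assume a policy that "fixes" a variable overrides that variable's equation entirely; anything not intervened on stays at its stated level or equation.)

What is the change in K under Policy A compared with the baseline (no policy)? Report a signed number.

-90

Baseline:
  D = 52
  W = 10
  F = 229 − 4·52 + 3·10 = 51
  K = 232 + 3·10 + 2·51 = 364
Policy A (W := 0):
  D = 52
  W = 0
  F = 229 − 4·52 + 3·0 = 21
  K = 232 + 3·0 + 2·21 = 274
Change in K: 274 − 364 = -90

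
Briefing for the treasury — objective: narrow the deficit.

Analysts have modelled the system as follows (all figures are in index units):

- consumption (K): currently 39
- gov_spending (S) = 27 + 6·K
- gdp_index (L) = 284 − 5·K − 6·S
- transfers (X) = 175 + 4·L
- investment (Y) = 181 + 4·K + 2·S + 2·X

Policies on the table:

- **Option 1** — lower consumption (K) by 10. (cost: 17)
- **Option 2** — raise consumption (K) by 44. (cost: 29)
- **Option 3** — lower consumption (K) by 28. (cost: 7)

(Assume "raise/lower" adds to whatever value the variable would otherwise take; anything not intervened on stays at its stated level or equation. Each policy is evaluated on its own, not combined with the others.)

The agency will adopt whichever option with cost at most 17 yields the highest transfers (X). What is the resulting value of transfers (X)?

Option 1 (K − 10):
  K = 39 − 10 = 29
  S = 27 + 6·29 = 201
  L = 284 − 5·29 − 6·201 = -1067
  X = 175 + 4·(-1067) = -4093
Option 3 (K − 28):
  K = 39 − 28 = 11
  S = 27 + 6·11 = 93
  L = 284 − 5·11 − 6·93 = -329
  X = 175 + 4·(-329) = -1141
Comparing — Option 1: X=-4093, Option 3: X=-1141. Highest is -1141 (Option 3).

-1141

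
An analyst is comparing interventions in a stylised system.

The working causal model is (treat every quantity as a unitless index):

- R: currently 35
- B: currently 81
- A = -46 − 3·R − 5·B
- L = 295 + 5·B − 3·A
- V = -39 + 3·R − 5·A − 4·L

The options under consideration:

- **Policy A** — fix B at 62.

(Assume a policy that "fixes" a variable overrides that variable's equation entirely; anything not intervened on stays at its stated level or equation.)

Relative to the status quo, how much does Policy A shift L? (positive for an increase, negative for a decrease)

Baseline:
  R = 35
  B = 81
  A = -46 − 3·35 − 5·81 = -556
  L = 295 + 5·81 − 3·(-556) = 2368
Policy A (B := 62):
  R = 35
  B = 62
  A = -46 − 3·35 − 5·62 = -461
  L = 295 + 5·62 − 3·(-461) = 1988
Change in L: 1988 − 2368 = -380

-380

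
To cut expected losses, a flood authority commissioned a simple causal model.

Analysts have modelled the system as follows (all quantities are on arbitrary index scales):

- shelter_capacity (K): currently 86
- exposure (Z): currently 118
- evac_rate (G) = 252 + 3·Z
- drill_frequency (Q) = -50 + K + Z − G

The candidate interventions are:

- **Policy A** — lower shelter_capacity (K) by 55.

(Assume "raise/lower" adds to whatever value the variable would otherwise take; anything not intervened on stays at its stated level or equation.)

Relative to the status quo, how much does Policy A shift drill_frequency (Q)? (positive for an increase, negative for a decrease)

-55

Baseline:
  K = 86
  Z = 118
  G = 252 + 3·118 = 606
  Q = -50 + 86 + 118 − 606 = -452
Policy A (K − 55):
  K = 86 − 55 = 31
  Z = 118
  G = 252 + 3·118 = 606
  Q = -50 + 31 + 118 − 606 = -507
Change in Q: -507 − (-452) = -55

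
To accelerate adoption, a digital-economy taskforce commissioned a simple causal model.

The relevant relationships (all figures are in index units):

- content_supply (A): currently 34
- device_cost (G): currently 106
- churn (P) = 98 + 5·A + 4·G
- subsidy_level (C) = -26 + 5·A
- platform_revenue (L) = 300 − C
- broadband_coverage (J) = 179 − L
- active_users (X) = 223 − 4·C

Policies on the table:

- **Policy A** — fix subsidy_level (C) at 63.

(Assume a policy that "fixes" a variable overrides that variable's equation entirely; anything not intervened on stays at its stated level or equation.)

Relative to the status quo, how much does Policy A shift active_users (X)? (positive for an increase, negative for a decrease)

324

Baseline:
  A = 34
  C = -26 + 5·34 = 144
  X = 223 − 4·144 = -353
Policy A (C := 63):
  A = 34
  C = 63
  X = 223 − 4·63 = -29
Change in X: -29 − (-353) = 324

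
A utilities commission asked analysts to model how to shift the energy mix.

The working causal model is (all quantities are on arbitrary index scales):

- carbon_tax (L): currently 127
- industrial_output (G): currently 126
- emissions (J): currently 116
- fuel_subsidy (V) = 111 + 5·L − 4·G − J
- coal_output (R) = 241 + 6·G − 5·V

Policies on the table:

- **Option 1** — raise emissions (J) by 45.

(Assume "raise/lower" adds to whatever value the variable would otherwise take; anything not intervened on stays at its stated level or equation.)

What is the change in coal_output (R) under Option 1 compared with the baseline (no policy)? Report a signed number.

Baseline:
  L = 127
  G = 126
  J = 116
  V = 111 + 5·127 − 4·126 − 116 = 126
  R = 241 + 6·126 − 5·126 = 367
Option 1 (J + 45):
  L = 127
  G = 126
  J = 116 + 45 = 161
  V = 111 + 5·127 − 4·126 − 161 = 81
  R = 241 + 6·126 − 5·81 = 592
Change in R: 592 − 367 = 225

225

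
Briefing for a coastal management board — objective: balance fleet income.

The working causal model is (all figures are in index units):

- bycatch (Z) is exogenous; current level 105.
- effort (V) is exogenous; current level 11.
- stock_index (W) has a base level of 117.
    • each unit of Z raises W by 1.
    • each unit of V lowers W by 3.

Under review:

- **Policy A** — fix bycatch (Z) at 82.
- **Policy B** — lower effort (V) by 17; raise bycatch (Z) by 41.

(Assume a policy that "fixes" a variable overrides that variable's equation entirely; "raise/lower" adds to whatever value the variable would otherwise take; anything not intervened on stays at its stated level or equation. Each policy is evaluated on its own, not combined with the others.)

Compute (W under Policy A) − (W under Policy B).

-115

Policy A (Z := 82):
  Z = 82
  V = 11
  W = 117 + 82 − 3·11 = 166
Policy B (V − 17, Z + 41):
  Z = 105 + 41 = 146
  V = 11 − 17 = -6
  W = 117 + 146 − 3·(-6) = 281
W: 166 − 281 = -115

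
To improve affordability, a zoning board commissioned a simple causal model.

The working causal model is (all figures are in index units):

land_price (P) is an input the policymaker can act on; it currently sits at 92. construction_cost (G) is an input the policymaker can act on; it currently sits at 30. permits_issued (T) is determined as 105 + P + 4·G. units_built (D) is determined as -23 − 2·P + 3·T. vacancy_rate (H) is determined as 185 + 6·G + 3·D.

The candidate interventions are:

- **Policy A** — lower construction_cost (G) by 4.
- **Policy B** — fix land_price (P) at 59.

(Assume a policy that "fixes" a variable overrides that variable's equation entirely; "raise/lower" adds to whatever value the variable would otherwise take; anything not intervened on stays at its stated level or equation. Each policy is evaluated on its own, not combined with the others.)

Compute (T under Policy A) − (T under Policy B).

Policy A (G − 4):
  P = 92
  G = 30 − 4 = 26
  T = 105 + 92 + 4·26 = 301
Policy B (P := 59):
  P = 59
  G = 30
  T = 105 + 59 + 4·30 = 284
T: 301 − 284 = 17

17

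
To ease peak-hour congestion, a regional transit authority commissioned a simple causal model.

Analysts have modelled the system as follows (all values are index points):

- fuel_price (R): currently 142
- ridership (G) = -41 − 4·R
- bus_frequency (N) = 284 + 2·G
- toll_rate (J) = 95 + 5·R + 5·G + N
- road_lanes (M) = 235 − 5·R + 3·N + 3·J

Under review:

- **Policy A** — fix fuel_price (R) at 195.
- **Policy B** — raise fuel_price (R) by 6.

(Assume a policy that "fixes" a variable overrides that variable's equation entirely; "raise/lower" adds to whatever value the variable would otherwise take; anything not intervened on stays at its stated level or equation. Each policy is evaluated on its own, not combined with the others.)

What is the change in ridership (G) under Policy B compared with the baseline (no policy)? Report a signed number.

-24

Baseline:
  R = 142
  G = -41 − 4·142 = -609
Policy B (R + 6):
  R = 142 + 6 = 148
  G = -41 − 4·148 = -633
Change in G: -633 − (-609) = -24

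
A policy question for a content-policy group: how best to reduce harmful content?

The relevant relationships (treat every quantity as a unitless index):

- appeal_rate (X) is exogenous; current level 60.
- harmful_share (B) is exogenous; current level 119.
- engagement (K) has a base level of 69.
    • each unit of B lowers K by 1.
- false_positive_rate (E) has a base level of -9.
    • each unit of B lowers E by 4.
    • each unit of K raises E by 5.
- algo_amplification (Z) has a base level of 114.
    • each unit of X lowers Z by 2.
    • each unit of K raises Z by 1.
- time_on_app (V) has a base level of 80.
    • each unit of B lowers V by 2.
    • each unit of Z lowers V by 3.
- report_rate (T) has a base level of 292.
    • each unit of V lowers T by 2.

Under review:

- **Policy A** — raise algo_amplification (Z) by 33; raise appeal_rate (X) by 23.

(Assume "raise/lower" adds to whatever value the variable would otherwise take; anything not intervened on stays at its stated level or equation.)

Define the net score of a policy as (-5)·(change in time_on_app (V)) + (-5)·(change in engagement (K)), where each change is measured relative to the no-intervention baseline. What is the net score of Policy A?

Baseline:
  X = 60
  B = 119
  K = 69 − 119 = -50
  Z = 114 − 2·60 + (-50) = -56
  V = 80 − 2·119 − 3·(-56) = 10
Policy A (Z + 33, X + 23):
  X = 60 + 23 = 83
  B = 119
  K = 69 − 119 = -50
  Z = 114 − 2·83 + (-50) (+33 from intervention) = -69
  V = 80 − 2·119 − 3·(-69) = 49
ΔV = 49 − 10 = 39; ΔK = -50 − (-50) = 0
Score = (-5)·39 + (-5)·0 = -195

-195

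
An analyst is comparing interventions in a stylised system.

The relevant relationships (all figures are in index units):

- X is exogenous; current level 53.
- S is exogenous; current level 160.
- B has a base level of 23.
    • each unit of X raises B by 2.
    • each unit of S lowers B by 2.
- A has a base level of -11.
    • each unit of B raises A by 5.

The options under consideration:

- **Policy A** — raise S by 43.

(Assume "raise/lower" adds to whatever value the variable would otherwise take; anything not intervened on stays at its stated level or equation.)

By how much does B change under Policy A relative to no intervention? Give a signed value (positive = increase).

Baseline:
  X = 53
  S = 160
  B = 23 + 2·53 − 2·160 = -191
Policy A (S + 43):
  X = 53
  S = 160 + 43 = 203
  B = 23 + 2·53 − 2·203 = -277
Change in B: -277 − (-191) = -86

-86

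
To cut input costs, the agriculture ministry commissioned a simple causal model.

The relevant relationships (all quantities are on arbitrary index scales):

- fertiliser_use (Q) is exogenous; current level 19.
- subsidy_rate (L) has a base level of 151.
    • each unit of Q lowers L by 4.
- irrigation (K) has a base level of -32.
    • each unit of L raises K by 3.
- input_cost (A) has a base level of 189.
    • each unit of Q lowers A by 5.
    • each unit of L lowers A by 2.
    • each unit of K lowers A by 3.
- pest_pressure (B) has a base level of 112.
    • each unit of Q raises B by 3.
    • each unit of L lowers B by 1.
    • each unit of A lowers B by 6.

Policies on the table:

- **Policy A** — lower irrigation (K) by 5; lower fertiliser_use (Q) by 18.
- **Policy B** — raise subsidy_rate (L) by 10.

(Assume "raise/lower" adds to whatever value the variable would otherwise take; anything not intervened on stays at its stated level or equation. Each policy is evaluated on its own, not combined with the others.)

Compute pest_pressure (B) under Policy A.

7900

Policy A (K − 5, Q − 18):
  Q = 19 − 18 = 1
  L = 151 − 4·1 = 147
  K = -32 + 3·147 (−5 from intervention) = 404
  A = 189 − 5·1 − 2·147 − 3·404 = -1322
  B = 112 + 3·1 − 147 − 6·(-1322) = 7900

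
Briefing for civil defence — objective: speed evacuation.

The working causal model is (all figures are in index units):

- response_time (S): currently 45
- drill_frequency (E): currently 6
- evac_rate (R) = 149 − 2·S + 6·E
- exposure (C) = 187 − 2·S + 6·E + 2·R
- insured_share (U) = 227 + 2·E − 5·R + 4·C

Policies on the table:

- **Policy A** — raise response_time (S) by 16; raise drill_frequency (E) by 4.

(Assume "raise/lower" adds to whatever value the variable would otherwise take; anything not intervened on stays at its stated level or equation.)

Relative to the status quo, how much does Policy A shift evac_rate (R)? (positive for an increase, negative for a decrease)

-8

Baseline:
  S = 45
  E = 6
  R = 149 − 2·45 + 6·6 = 95
Policy A (S + 16, E + 4):
  S = 45 + 16 = 61
  E = 6 + 4 = 10
  R = 149 − 2·61 + 6·10 = 87
Change in R: 87 − 95 = -8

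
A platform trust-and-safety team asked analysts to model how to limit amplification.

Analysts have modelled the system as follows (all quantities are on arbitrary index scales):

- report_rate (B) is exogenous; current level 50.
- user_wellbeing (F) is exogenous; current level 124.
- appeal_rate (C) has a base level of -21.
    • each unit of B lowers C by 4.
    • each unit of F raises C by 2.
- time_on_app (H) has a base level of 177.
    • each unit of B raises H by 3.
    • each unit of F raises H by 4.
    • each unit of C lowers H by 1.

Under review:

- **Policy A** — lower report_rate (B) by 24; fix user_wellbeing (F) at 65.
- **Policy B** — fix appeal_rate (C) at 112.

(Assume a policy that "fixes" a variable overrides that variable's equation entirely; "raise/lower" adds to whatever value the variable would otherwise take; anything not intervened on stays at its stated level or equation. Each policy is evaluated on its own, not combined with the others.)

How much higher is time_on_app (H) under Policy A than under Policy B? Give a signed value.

-201

Policy A (B − 24, F := 65):
  B = 50 − 24 = 26
  F = 65
  C = -21 − 4·26 + 2·65 = 5
  H = 177 + 3·26 + 4·65 − 5 = 510
Policy B (C := 112):
  B = 50
  F = 124
  C = 112
  H = 177 + 3·50 + 4·124 − 112 = 711
H: 510 − 711 = -201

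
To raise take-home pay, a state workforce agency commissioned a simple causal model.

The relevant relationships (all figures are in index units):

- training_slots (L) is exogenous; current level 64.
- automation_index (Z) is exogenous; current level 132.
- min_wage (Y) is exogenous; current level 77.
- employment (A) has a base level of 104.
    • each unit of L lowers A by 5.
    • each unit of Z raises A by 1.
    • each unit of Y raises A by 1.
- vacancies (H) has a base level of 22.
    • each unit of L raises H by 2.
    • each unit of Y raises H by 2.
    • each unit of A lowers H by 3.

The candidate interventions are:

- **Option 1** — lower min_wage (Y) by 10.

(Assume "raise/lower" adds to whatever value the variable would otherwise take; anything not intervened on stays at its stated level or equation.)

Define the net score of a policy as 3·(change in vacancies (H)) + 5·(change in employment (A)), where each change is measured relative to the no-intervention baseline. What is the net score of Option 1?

Baseline:
  L = 64
  Z = 132
  Y = 77
  A = 104 − 5·64 + 132 + 77 = -7
  H = 22 + 2·64 + 2·77 − 3·(-7) = 325
Option 1 (Y − 10):
  L = 64
  Z = 132
  Y = 77 − 10 = 67
  A = 104 − 5·64 + 132 + 67 = -17
  H = 22 + 2·64 + 2·67 − 3·(-17) = 335
ΔH = 335 − 325 = 10; ΔA = -17 − (-7) = -10
Score = 3·10 + 5·(-10) = -20

-20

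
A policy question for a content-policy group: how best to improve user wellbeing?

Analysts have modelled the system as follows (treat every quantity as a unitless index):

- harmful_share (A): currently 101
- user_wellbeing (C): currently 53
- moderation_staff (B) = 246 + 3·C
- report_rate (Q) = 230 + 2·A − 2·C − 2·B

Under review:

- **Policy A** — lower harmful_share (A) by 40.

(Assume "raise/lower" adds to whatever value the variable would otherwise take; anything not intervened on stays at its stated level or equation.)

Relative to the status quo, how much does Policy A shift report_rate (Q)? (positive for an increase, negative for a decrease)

Baseline:
  A = 101
  C = 53
  B = 246 + 3·53 = 405
  Q = 230 + 2·101 − 2·53 − 2·405 = -484
Policy A (A − 40):
  A = 101 − 40 = 61
  C = 53
  B = 246 + 3·53 = 405
  Q = 230 + 2·61 − 2·53 − 2·405 = -564
Change in Q: -564 − (-484) = -80

-80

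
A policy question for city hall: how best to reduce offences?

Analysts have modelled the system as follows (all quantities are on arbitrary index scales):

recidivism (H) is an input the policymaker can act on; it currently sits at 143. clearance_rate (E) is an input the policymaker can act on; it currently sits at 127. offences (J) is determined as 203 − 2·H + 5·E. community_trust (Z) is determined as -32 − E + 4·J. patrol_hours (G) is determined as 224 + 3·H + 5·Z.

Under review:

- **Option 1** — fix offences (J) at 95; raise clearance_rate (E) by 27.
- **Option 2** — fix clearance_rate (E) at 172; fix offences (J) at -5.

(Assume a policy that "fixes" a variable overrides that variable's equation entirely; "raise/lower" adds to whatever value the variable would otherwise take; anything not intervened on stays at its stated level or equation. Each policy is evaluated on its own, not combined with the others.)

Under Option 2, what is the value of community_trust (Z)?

-224

Option 2 (E := 172, J := -5):
  H = 143
  E = 172
  J = -5
  Z = -32 − 172 + 4·(-5) = -224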